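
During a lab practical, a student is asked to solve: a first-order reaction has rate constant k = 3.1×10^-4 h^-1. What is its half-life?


t½ = ln2/k = 0.693147/(3.1×10^-4 h^-1)
= 2236 h

2236 h


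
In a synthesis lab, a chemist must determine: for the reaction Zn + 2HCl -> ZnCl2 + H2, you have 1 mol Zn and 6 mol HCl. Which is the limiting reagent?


Mole ratio available / coefficient:
  Zn: 1/1 = 1.000
  HCl: 6/2 = 3.000
Smaller ratio is limiting.

Zn


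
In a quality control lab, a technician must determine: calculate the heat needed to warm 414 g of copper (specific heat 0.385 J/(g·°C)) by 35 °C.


q = mcΔT = 414 × 0.385 × 35
= 5578.65 J

5578.65 J


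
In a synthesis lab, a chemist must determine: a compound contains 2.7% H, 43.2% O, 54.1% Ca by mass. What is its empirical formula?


Assume 100 g sample. Moles of each element:
  H: 2.7/1.008 = 2.679 mol
  O: 43.2/16.0 = 2.7 mol
  Ca: 54.1/40.08 = 1.35 mol
Divide by smallest (1.35):
  H: 2.679/1.35 = 1.98
  O: 2.7/1.35 = 2.0
  Ca: 1.35/1.35 = 1.0
Empirical formula: CaO2H2

CaO2H2


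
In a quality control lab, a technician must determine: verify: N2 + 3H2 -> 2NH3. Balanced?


Equation: N2 + 3H2 -> 2NH3
Check atoms: H: 6=6, N: 2=2
Balanced

Yes, balanced


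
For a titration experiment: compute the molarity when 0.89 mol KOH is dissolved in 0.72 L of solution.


M = n/V = 0.89/0.72 = 1.236 mol/L

1.236 M


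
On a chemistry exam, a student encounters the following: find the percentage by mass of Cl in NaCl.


M(NaCl) = 1×22.99 + 1×35.45 = 58.44 g/mol
Mass of Cl = 1 × 35.45 = 35.45 g/mol
% Cl = 35.45/58.44 × 100 = 60.66%

60.66%


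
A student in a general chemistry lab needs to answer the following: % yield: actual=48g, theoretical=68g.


% yield = actual/theoretical × 100
= 48/68 × 100
= 70.59%

70.59%


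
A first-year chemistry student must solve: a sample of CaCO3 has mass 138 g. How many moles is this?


M(CaCO3) = 100.09 g/mol
n = mass/M = 138/100.09 = 1.3788 mol

1.3788 mol


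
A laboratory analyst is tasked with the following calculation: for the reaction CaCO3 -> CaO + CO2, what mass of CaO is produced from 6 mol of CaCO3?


Mole ratio CaO:CaCO3 = 1:1
n(CaO) = 6 × 1/1 = 6.000 mol
mass = 6.000 × 56.08 = 336.48 g

336.48 g


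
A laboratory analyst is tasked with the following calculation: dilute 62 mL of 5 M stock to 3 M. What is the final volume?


C1V1 = C2V2
5 × 62 = 3 × V2
V2 = 310/3 = 103.33 mL

103.33 mL


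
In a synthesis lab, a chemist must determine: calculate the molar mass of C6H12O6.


M(C6H12O6) = 6×12.01 + 12×1.008 + 6×16.0
= 72.06 + 12.1 + 96.0
= 180.16 g/mol

180.16 g/mol


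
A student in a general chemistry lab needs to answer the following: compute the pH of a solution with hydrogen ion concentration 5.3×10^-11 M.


pH = -log10([H+]) = -log10(5.3×10^-11)
= 11 - log10(5.3)
= 11 - 0.72
= 10.28

10.28


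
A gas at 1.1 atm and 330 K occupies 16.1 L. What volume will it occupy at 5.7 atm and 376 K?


P1V1/T1 = P2V2/T2
V2 = P1V1T2/(T1P2)
= 1.1×16.1×376/(330×5.7)
= 3.54 L

3.54 L


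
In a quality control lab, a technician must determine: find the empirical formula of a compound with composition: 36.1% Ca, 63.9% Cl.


Assume 100 g sample. Moles of each element:
  Ca: 36.1/40.08 = 0.901 mol
  Cl: 63.9/35.45 = 1.803 mol
Divide by smallest (0.901):
  Ca: 0.901/0.901 = 1.0
  Cl: 1.803/0.901 = 2.0
Empirical formula: CaCl2

CaCl2


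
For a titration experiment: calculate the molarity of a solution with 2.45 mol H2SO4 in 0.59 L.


M = n/V = 2.45/0.59 = 4.153 mol/L

4.153 M


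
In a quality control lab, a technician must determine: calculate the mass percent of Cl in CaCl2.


M(CaCl2) = 1×40.08 + 2×35.45 = 110.98 g/mol
Mass of Cl = 2 × 35.45 = 70.90 g/mol
% Cl = 70.90/110.98 × 100 = 63.89%

63.89%


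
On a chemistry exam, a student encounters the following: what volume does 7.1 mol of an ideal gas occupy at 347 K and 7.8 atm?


PV = nRT  (R = 0.08206 L·atm/(mol·K))
V = nRT/P = 7.1×0.08206×347/7.8
= 25.919 L

25.919 L


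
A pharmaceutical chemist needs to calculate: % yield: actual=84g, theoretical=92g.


% yield = actual/theoretical × 100
= 84/92 × 100
= 91.3%

91.3%


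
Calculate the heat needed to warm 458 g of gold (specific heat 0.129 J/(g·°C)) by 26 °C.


q = mcΔT = 458 × 0.129 × 26
= 1536.13 J

1536.13 J


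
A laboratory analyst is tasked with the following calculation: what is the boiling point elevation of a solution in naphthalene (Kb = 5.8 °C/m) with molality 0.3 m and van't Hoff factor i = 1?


ΔTb = Kb × m × i
= 5.8 × 0.3 × 1
= 1.74 °C

1.74 °C


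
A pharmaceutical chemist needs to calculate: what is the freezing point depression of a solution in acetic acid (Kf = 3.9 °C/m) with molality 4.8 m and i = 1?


ΔTf = Kf × m × i
= 3.9 × 4.8 × 1
= 18.72 °C

18.72 °C


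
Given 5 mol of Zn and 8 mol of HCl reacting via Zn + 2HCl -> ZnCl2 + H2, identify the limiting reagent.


Mole ratio available / coefficient:
  Zn: 5/1 = 5.000
  HCl: 8/2 = 4.000
Smaller ratio is limiting.

HCl


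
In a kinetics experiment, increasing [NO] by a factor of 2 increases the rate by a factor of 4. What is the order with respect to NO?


rate ∝ [NO]^n
2^n = 4 → n = 2
Order in NO: 2

2


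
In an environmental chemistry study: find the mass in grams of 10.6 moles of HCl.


M(HCl) = 36.46 g/mol
mass = n × M = 10.6 × 36.46 = 386.48 g

386.48 g


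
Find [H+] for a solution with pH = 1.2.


[H+] = 10^(-pH) = 10^(-1.2)
= 6.31×10^-2 M

6.31×10^-2 M


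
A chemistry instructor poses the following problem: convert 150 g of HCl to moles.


M(HCl) = 36.46 g/mol
n = mass/M = 150/36.46 = 4.1141 mol

4.1141 mol


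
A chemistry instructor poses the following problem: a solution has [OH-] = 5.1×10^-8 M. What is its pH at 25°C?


pOH = -log10([OH-]) = -log10(5.1×10^-8)
= 8 - log10(5.1) = 7.29
pH = 14 - pOH = 14 - 7.29 = 6.71

6.71


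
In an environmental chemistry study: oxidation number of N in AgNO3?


(+1) + x + 3(-2) = 0, so x = +5
Oxidation number: +5

+5


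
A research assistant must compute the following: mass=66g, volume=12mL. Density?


ρ = mass/volume
= 66/12
= 5.5 g/mL

5.5 g/mL


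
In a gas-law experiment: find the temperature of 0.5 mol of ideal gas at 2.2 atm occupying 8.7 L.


PV = nRT  (R = 0.08206 L·atm/(mol·K))
T = PV/(nR) = 2.2×8.7/(0.5×0.08206)
= 19.14/0.041030
= 466.49 K

466.49 K


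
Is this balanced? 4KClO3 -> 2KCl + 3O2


Equation: 4KClO3 -> 2KCl + 3O2
Check atoms: Cl: 4≠2, K: 4≠2, O: 12≠6
Not balanced

No, not balanced


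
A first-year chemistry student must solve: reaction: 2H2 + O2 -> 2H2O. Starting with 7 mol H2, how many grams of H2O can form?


Mole ratio H2O:H2 = 2:2
n(H2O) = 7 × 2/2 = 7.000 mol
mass = 7.000 × 18.02 = 126.14 g

126.14 g


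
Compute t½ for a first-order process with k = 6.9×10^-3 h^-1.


t½ = ln2/k = 0.693147/(6.9×10^-3 h^-1)
= 100.5 h

100.5 h


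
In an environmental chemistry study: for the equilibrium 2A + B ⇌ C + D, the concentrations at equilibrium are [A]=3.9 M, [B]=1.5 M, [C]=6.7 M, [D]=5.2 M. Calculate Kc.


Kc = [C][D]/([A]^2[B])
= (6.7^1 × 5.2^1)/(3.9^2 × 1.5^1)
= 34.84/22.815
= 1.527

1.527


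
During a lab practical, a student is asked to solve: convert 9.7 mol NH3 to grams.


M(NH3) = 17.03 g/mol
mass = n × M = 9.7 × 17.03 = 165.19 g

165.19 g


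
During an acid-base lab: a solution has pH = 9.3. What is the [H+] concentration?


[H+] = 10^(-pH) = 10^(-9.3)
= 5.01×10^-10 M

5.01×10^-10 M


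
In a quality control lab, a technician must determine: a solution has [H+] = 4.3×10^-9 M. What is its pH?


pH = -log10([H+]) = -log10(4.3×10^-9)
= 9 - log10(4.3)
= 9 - 0.63
= 8.37

8.37


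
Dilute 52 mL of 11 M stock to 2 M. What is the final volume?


C1V1 = C2V2
11 × 52 = 2 × V2
V2 = 572/2 = 286.0 mL

286.0 mL


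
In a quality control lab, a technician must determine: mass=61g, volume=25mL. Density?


ρ = mass/volume
= 61/25
= 2.44 g/mL

2.44 g/mL


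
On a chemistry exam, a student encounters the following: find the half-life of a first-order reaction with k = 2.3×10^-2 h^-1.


t½ = ln2/k = 0.693147/(2.3×10^-2 h^-1)
= 30.14 h

30.14 h


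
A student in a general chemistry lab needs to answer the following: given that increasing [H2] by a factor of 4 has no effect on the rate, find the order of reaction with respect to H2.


rate ∝ [H2]^n
rate ∝ [H2]^0
Order in H2: 0

0


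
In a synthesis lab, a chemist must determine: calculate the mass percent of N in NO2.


M(NO2) = 1×14.01 + 2×16.0 = 46.01 g/mol
Mass of N = 1 × 14.01 = 14.01 g/mol
% N = 14.01/46.01 × 100 = 30.45%

30.45%


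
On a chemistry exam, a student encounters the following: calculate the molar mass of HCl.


M(HCl) = 1×1.008 + 1×35.45
= 1.01 + 35.45
= 36.46 g/mol

36.46 g/mol


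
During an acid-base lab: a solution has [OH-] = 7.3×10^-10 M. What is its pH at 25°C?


pOH = -log10([OH-]) = -log10(7.3×10^-10)
= 10 - log10(7.3) = 9.14
pH = 14 - pOH = 14 - 9.14 = 4.86

4.86


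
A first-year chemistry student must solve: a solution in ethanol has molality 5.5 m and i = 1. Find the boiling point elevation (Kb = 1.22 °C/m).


ΔTb = Kb × m × i
= 1.22 × 5.5 × 1
= 6.71 °C

6.71 °C


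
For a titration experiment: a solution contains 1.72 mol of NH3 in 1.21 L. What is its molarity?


M = n/V = 1.72/1.21 = 1.421 mol/L

1.421 M


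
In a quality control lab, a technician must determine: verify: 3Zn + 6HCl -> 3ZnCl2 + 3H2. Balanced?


Equation: 3Zn + 6HCl -> 3ZnCl2 + 3H2
Check atoms: Cl: 6=6, H: 6=6, Zn: 3=3
Balanced

Yes, balanced


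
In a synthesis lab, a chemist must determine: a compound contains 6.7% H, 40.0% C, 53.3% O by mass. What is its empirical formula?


Assume 100 g sample. Moles of each element:
  H: 6.7/1.008 = 6.647 mol
  C: 40.0/12.01 = 3.331 mol
  O: 53.3/16.0 = 3.331 mol
Divide by smallest (3.331):
  H: 6.647/3.331 = 2.0
  C: 3.331/3.331 = 1.0
  O: 3.331/3.331 = 1.0
Empirical formula: CH2O

CH2O


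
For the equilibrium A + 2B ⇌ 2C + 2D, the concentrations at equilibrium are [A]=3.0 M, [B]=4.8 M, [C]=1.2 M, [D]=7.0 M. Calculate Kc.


Kc = [C]^2[D]^2/([A][B]^2)
= (1.2^2 × 7.0^2)/(3.0^1 × 4.8^2)
= 70.56/69.12
= 1.021

1.021


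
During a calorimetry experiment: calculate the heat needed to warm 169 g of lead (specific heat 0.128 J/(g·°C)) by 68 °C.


q = mcΔT = 169 × 0.128 × 68
= 1470.98 J

1470.98 J


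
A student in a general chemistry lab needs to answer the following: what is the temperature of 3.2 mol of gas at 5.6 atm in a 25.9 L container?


PV = nRT  (R = 0.08206 L·atm/(mol·K))
T = PV/(nR) = 5.6×25.9/(3.2×0.08206)
= 145.04/0.262592
= 552.34 K

552.34 K


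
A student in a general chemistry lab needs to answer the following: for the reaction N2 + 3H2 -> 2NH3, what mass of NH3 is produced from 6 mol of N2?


Mole ratio NH3:N2 = 2:1
n(NH3) = 6 × 2/1 = 12.000 mol
mass = 12.000 × 17.03 = 204.36 g

204.36 g


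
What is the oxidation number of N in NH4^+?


x + 4(+1) = +1, so x = -3
Oxidation number: -3

-3


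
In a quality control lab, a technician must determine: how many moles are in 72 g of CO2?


M(CO2) = 44.01 g/mol
n = mass/M = 72/44.01 = 1.636 mol

1.636 mol


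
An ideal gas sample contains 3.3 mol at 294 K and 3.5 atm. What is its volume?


PV = nRT  (R = 0.08206 L·atm/(mol·K))
V = nRT/P = 3.3×0.08206×294/3.5
= 22.747 L

22.747 L


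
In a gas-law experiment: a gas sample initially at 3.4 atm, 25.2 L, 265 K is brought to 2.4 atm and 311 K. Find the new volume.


P1V1/T1 = P2V2/T2
V2 = P1V1T2/(T1P2)
= 3.4×25.2×311/(265×2.4)
= 41.897 L

41.897 L


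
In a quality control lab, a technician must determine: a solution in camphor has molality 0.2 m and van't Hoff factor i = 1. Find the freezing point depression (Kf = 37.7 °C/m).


ΔTf = Kf × m × i
= 37.7 × 0.2 × 1
= 7.54 °C

7.54 °C


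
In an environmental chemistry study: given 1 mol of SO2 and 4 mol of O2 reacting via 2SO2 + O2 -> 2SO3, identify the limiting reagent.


Mole ratio available / coefficient:
  SO2: 1/2 = 0.500
  O2: 4/1 = 4.000
Smaller ratio is limiting.

SO2


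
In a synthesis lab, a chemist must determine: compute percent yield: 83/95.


% yield = actual/theoretical × 100
= 83/95 × 100
= 87.37%

87.37%


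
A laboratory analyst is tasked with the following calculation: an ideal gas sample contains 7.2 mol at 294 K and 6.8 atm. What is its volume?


PV = nRT  (R = 0.08206 L·atm/(mol·K))
V = nRT/P = 7.2×0.08206×294/6.8
= 25.545 L

25.545 L


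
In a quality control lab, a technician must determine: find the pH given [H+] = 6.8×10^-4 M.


pH = -log10([H+]) = -log10(6.8×10^-4)
= 4 - log10(6.8)
= 4 - 0.83
= 3.17

3.17


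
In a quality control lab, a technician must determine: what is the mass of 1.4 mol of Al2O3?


M(Al2O3) = 101.96 g/mol
mass = n × M = 1.4 × 101.96 = 142.74 g

142.74 g


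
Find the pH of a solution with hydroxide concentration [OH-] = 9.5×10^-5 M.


pOH = -log10([OH-]) = -log10(9.5×10^-5)
= 5 - log10(9.5) = 4.02
pH = 14 - pOH = 14 - 4.02 = 9.98

9.98


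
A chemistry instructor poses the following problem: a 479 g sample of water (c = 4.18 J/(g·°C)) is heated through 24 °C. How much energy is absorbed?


q = mcΔT = 479 × 4.18 × 24
= 48053.28 J

48053.28 J


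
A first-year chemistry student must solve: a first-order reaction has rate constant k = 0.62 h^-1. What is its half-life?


t½ = ln2/k = 0.693147/(0.62 h^-1)
= 1.118 h

1.118 h


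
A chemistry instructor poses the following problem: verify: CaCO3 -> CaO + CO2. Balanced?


Equation: CaCO3 -> CaO + CO2
Check atoms: C: 1=1, Ca: 1=1, O: 3=3
Balanced

Yes, balanced


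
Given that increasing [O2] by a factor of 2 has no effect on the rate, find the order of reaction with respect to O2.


rate ∝ [O2]^n
rate ∝ [O2]^0
Order in O2: 0

0


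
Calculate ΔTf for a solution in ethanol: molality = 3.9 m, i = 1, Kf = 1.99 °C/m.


ΔTf = Kf × m × i
= 1.99 × 3.9 × 1
= 7.761 °C

7.761 °C


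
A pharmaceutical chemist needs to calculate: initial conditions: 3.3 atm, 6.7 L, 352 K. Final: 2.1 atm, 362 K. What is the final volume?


P1V1/T1 = P2V2/T2
V2 = P1V1T2/(T1P2)
= 3.3×6.7×362/(352×2.1)
= 10.828 L

10.828 L


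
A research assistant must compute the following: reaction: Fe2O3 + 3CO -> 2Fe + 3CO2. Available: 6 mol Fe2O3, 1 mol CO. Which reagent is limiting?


Mole ratio available / coefficient:
  Fe2O3: 6/1 = 6.000
  CO: 1/3 = 0.333
Smaller ratio is limiting.

CO


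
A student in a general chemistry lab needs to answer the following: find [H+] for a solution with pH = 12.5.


[H+] = 10^(-pH) = 10^(-12.5)
= 3.16×10^-13 M

3.16×10^-13 M


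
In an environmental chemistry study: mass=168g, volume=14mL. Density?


ρ = mass/volume
= 168/14
= 12.0 g/mL

12.0 g/mL


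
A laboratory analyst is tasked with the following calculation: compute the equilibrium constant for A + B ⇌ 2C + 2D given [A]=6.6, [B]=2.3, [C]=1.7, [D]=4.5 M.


Kc = [C]^2[D]^2/([A][B])
= (1.7^2 × 4.5^2)/(6.6^1 × 2.3^1)
= 58.5225/15.18
= 3.855

3.855


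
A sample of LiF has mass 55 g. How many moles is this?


M(LiF) = 25.94 g/mol
n = mass/M = 55/25.94 = 2.1203 mol

2.1203 mol


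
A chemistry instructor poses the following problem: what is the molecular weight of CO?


M(CO) = 1×12.01 + 1×16.0
= 12.01 + 16.0
= 28.01 g/mol

28.01 g/mol


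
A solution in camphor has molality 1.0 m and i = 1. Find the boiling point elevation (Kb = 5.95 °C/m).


ΔTb = Kb × m × i
= 5.95 × 1.0 × 1
= 5.95 °C

5.95 °C


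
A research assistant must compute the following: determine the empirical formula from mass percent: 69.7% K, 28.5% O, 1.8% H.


Assume 100 g sample. Moles of each element:
  K: 69.7/39.1 = 1.783 mol
  O: 28.5/16.0 = 1.781 mol
  H: 1.8/1.008 = 1.786 mol
Divide by smallest (1.781):
  K: 1.783/1.781 = 1.0
  O: 1.781/1.781 = 1.0
  H: 1.786/1.781 = 1.0
Empirical formula: KOH

KOH


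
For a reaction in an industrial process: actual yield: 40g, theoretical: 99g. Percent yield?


% yield = actual/theoretical × 100
= 40/99 × 100
= 40.4%

40.4%


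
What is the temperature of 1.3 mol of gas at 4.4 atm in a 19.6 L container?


PV = nRT  (R = 0.08206 L·atm/(mol·K))
T = PV/(nR) = 4.4×19.6/(1.3×0.08206)
= 86.24/0.106678
= 808.41 K

808.41 K


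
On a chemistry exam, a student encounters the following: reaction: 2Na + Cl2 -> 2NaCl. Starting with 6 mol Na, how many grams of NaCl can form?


Mole ratio NaCl:Na = 2:2
n(NaCl) = 6 × 2/2 = 6.000 mol
mass = 6.000 × 58.44 = 350.64 g

350.64 g


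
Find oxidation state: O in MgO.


O is usually -2
Oxidation number: -2

-2


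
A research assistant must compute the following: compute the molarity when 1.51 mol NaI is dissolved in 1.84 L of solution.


M = n/V = 1.51/1.84 = 0.821 mol/L

0.821 M


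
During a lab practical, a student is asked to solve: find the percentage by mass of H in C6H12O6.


M(C6H12O6) = 6×12.01 + 12×1.008 + 6×16.0 = 180.156 g/mol
Mass of H = 12 × 1.008 = 12.096 g/mol
% H = 12.096/180.156 × 100 = 6.71%

6.71%


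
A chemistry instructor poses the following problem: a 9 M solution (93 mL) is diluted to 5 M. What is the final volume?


C1V1 = C2V2
9 × 93 = 5 × V2
V2 = 837/5 = 167.4 mL

167.4 mL


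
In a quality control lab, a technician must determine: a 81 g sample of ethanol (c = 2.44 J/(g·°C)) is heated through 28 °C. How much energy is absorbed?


q = mcΔT = 81 × 2.44 × 28
= 5533.92 J

5533.92 J


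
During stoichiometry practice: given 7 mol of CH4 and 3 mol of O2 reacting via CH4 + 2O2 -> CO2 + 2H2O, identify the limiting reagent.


Mole ratio available / coefficient:
  CH4: 7/1 = 7.000
  O2: 3/2 = 1.500
Smaller ratio is limiting.

O2


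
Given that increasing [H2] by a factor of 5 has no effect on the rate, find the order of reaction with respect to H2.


rate ∝ [H2]^n
rate ∝ [H2]^0
Order in H2: 0

0


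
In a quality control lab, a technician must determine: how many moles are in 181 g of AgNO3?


M(AgNO3) = 169.88 g/mol
n = mass/M = 181/169.88 = 1.0655 mol

1.0655 mol


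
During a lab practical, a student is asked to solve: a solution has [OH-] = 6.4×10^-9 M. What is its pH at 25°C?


pOH = -log10([OH-]) = -log10(6.4×10^-9)
= 9 - log10(6.4) = 8.19
pH = 14 - pOH = 14 - 8.19 = 5.81

5.81


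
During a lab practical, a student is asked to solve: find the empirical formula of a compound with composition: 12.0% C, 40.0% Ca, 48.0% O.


Assume 100 g sample. Moles of each element:
  C: 12.0/12.01 = 0.999 mol
  Ca: 40.0/40.08 = 0.998 mol
  O: 48.0/16.0 = 3.0 mol
Divide by smallest (0.998):
  C: 0.999/0.998 = 1.0
  Ca: 0.998/0.998 = 1.0
  O: 3.0/0.998 = 3.01
Empirical formula: CaCO3

CaCO3


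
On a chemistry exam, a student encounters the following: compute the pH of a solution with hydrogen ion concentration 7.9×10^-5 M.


pH = -log10([H+]) = -log10(7.9×10^-5)
= 5 - log10(7.9)
= 5 - 0.9
= 4.1

4.1


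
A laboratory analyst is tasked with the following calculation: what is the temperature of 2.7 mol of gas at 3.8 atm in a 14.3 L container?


PV = nRT  (R = 0.08206 L·atm/(mol·K))
T = PV/(nR) = 3.8×14.3/(2.7×0.08206)
= 54.34/0.221562
= 245.26 K

245.26 K


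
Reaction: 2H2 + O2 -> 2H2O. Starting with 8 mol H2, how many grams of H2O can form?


Mole ratio H2O:H2 = 2:2
n(H2O) = 8 × 2/2 = 8.000 mol
mass = 8.000 × 18.02 = 144.16 g

144.16 g


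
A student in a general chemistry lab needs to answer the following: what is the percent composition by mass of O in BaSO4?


M(BaSO4) = 1×137.33 + 1×32.07 + 4×16.0 = 233.40 g/mol
Mass of O = 4 × 16.0 = 64.00 g/mol
% O = 64.00/233.40 × 100 = 27.42%

27.42%


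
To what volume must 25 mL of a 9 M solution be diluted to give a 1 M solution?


C1V1 = C2V2
9 × 25 = 1 × V2
V2 = 225/1 = 225.0 mL

225.0 mL


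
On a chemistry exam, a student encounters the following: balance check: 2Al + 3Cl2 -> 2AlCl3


Equation: 2Al + 3Cl2 -> 2AlCl3
Check atoms: Al: 2=2, Cl: 6=6
Balanced

Yes, balanced


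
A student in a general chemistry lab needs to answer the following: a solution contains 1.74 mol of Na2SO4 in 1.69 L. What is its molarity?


M = n/V = 1.74/1.69 = 1.030 mol/L

1.030 M


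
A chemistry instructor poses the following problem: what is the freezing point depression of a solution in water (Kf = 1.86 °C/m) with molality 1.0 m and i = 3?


ΔTf = Kf × m × i
= 1.86 × 1.0 × 3
= 5.58 °C

5.58 °C


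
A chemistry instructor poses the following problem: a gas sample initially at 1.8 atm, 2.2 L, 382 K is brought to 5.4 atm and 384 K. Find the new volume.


P1V1/T1 = P2V2/T2
V2 = P1V1T2/(T1P2)
= 1.8×2.2×384/(382×5.4)
= 0.737 L

0.737 L


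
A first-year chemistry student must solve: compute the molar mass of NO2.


M(NO2) = 1×14.01 + 2×16.0
= 14.01 + 32.0
= 46.01 g/mol

46.01 g/mol


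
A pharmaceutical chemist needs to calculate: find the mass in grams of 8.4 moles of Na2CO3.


M(Na2CO3) = 105.99 g/mol
mass = n × M = 8.4 × 105.99 = 890.32 g

890.32 g


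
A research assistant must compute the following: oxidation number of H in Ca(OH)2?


H is +1 with nonmetals
Oxidation number: +1

+1


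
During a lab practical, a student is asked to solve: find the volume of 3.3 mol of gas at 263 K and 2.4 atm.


PV = nRT  (R = 0.08206 L·atm/(mol·K))
V = nRT/P = 3.3×0.08206×263/2.4
= 29.675 L

29.675 L


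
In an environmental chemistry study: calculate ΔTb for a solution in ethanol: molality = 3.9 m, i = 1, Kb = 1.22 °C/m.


ΔTb = Kb × m × i
= 1.22 × 3.9 × 1
= 4.758 °C

4.758 °C


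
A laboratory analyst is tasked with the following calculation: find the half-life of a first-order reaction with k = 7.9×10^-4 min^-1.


t½ = ln2/k = 0.693147/(7.9×10^-4 min^-1)
= 877.4 min

877.4 min


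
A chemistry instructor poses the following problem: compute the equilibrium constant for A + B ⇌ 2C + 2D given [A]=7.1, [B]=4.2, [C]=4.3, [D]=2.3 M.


Kc = [C]^2[D]^2/([A][B])
= (4.3^2 × 2.3^2)/(7.1^1 × 4.2^1)
= 97.8121/29.82
= 3.280

3.280


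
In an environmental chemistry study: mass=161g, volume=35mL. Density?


ρ = mass/volume
= 161/35
= 4.6 g/mL

4.6 g/mL


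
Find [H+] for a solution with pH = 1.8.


[H+] = 10^(-pH) = 10^(-1.8)
= 1.58×10^-2 M

1.58×10^-2 M


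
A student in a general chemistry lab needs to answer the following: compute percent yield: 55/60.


% yield = actual/theoretical × 100
= 55/60 × 100
= 91.67%

91.67%


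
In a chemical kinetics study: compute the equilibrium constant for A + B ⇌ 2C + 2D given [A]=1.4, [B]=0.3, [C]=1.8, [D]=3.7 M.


Kc = [C]^2[D]^2/([A][B])
= (1.8^2 × 3.7^2)/(1.4^1 × 0.3^1)
= 44.3556/0.42
= 105.6

105.6


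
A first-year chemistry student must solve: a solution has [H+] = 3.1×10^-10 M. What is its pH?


pH = -log10([H+]) = -log10(3.1×10^-10)
= 10 - log10(3.1)
= 10 - 0.49
= 9.51

9.51


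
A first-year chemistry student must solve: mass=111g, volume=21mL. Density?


ρ = mass/volume
= 111/21
= 5.286 g/mL

5.286 g/mL


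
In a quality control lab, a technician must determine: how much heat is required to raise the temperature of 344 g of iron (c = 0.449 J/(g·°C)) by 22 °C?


q = mcΔT = 344 × 0.449 × 22
= 3398.03 J

3398.03 J


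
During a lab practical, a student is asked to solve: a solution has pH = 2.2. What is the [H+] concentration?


[H+] = 10^(-pH) = 10^(-2.2)
= 6.31×10^-3 M

6.31×10^-3 M


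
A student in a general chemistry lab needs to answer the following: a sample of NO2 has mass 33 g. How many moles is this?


M(NO2) = 46.01 g/mol
n = mass/M = 33/46.01 = 0.7172 mol

0.7172 mol


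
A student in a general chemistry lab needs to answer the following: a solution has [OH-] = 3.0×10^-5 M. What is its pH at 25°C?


pOH = -log10([OH-]) = -log10(3.0×10^-5)
= 5 - log10(3.0) = 4.52
pH = 14 - pOH = 14 - 4.52 = 9.48

9.48


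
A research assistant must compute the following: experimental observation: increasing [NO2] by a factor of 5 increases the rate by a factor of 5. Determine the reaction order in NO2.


rate ∝ [NO2]^n
5^n = 5 → n = 1
Order in NO2: 1

1


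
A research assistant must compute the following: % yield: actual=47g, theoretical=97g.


% yield = actual/theoretical × 100
= 47/97 × 100
= 48.45%

48.45%


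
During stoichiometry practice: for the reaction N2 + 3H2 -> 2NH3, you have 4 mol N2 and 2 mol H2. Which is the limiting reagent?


Mole ratio available / coefficient:
  N2: 4/1 = 4.000
  H2: 2/3 = 0.667
Smaller ratio is limiting.

H2


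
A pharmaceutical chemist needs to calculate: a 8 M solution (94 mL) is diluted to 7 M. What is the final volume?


C1V1 = C2V2
8 × 94 = 7 × V2
V2 = 752/7 = 107.43 mL

107.43 mL


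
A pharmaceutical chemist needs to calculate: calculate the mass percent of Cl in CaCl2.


M(CaCl2) = 1×40.08 + 2×35.45 = 110.98 g/mol
Mass of Cl = 2 × 35.45 = 70.90 g/mol
% Cl = 70.90/110.98 × 100 = 63.89%

63.89%


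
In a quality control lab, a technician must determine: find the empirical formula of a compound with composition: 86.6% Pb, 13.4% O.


Assume 100 g sample. Moles of each element:
  Pb: 86.6/207.2 = 0.418 mol
  O: 13.4/16.0 = 0.838 mol
Divide by smallest (0.418):
  Pb: 0.418/0.418 = 1.0
  O: 0.838/0.418 = 2.0
Empirical formula: PbO2

PbO2


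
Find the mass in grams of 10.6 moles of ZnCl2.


M(ZnCl2) = 136.28 g/mol
mass = n × M = 10.6 × 136.28 = 1444.57 g

1444.57 g


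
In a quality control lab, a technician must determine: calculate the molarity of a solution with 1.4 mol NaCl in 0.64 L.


M = n/V = 1.4/0.64 = 2.188 mol/L

2.188 M


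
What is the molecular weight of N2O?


M(N2O) = 2×14.01 + 1×16.0
= 28.02 + 16.0
= 44.02 g/mol

44.02 g/mol


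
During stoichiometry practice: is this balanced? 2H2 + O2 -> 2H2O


Equation: 2H2 + O2 -> 2H2O
Check atoms: H: 4=4, O: 2=2
Balanced

Yes, balanced


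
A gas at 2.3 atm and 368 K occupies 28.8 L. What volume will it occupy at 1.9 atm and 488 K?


P1V1/T1 = P2V2/T2
V2 = P1V1T2/(T1P2)
= 2.3×28.8×488/(368×1.9)
= 46.232 L

46.232 L


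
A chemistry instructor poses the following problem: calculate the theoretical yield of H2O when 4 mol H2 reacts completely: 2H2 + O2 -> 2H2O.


Mole ratio H2O:H2 = 2:2
n(H2O) = 4 × 2/2 = 4.000 mol
mass = 4.000 × 18.02 = 72.08 g

72.08 g


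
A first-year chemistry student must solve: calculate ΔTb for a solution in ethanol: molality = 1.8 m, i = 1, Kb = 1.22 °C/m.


ΔTb = Kb × m × i
= 1.22 × 1.8 × 1
= 2.196 °C

2.196 °C


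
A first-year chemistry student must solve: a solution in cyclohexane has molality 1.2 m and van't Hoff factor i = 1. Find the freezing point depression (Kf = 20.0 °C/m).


ΔTf = Kf × m × i
= 20.0 × 1.2 × 1
= 24.0 °C

24.0 °C


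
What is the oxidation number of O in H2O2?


Peroxide: O is -1
Oxidation number: -1

-1


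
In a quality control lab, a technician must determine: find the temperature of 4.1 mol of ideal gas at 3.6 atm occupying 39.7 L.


PV = nRT  (R = 0.08206 L·atm/(mol·K))
T = PV/(nR) = 3.6×39.7/(4.1×0.08206)
= 142.92/0.336446
= 424.79 K

424.79 K


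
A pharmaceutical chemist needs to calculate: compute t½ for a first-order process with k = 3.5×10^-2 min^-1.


t½ = ln2/k = 0.693147/(3.5×10^-2 min^-1)
= 19.80 min

19.80 min


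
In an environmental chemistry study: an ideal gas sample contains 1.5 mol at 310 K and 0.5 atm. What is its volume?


PV = nRT  (R = 0.08206 L·atm/(mol·K))
V = nRT/P = 1.5×0.08206×310/0.5
= 76.316 L

76.316 L


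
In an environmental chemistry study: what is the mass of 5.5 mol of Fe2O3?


M(Fe2O3) = 159.7 g/mol
mass = n × M = 5.5 × 159.7 = 878.35 g

878.35 g


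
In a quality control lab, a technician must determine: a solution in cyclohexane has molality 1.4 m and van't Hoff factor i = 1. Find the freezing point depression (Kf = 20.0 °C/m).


ΔTf = Kf × m × i
= 20.0 × 1.4 × 1
= 28.0 °C

28.0 °C


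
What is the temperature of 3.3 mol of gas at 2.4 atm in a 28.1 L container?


PV = nRT  (R = 0.08206 L·atm/(mol·K))
T = PV/(nR) = 2.4×28.1/(3.3×0.08206)
= 67.44/0.270798
= 249.04 K

249.04 K


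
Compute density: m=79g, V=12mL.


ρ = mass/volume
= 79/12
= 6.583 g/mL

6.583 g/mL


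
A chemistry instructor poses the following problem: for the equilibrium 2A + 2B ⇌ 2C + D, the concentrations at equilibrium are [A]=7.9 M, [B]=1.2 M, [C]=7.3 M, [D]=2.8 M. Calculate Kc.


Kc = [C]^2[D]/([A]^2[B]^2)
= (7.3^2 × 2.8^1)/(7.9^2 × 1.2^2)
= 149.212/89.8704
= 1.660

1.660


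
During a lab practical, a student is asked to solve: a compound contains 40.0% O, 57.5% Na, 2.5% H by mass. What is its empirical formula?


Assume 100 g sample. Moles of each element:
  O: 40.0/16.0 = 2.5 mol
  Na: 57.5/22.99 = 2.501 mol
  H: 2.5/1.008 = 2.48 mol
Divide by smallest (2.48):
  O: 2.5/2.48 = 1.01
  Na: 2.501/2.48 = 1.01
  H: 2.48/2.48 = 1.0
Empirical formula: NaOH

NaOH


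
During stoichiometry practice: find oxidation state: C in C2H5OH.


2x + 6(+1) + (-2) = 0, so x = -2
Oxidation number: -2

-2


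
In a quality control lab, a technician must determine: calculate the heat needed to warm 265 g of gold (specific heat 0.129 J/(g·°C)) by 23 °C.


q = mcΔT = 265 × 0.129 × 23
= 786.26 J

786.26 J


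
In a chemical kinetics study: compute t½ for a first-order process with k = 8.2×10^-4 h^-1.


t½ = ln2/k = 0.693147/(8.2×10^-4 h^-1)
= 845.3 h

845.3 h


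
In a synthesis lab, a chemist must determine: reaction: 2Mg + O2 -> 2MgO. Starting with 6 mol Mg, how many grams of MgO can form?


Mole ratio MgO:Mg = 2:2
n(MgO) = 6 × 2/2 = 6.000 mol
mass = 6.000 × 40.31 = 241.86 g

241.86 g


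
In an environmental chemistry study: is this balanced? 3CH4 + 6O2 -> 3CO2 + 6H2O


Equation: 3CH4 + 6O2 -> 3CO2 + 6H2O
Check atoms: C: 3=3, H: 12=12, O: 12=12
Balanced

Yes, balanced


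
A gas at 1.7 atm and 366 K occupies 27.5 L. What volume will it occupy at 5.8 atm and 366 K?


P1V1/T1 = P2V2/T2
V2 = P1V1T2/(T1P2)
= 1.7×27.5×366/(366×5.8)
= 8.06 L

8.06 L


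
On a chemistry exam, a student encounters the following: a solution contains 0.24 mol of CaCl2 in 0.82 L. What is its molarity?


M = n/V = 0.24/0.82 = 0.293 mol/L

0.293 M


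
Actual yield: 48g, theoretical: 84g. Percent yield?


% yield = actual/theoretical × 100
= 48/84 × 100
= 57.14%

57.14%


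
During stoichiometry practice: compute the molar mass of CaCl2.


M(CaCl2) = 1×40.08 + 2×35.45
= 40.08 + 70.9
= 110.98 g/mol

110.98 g/mol


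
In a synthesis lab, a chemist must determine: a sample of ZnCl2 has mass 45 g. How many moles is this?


M(ZnCl2) = 136.28 g/mol
n = mass/M = 45/136.28 = 0.3302 mol

0.3302 mol


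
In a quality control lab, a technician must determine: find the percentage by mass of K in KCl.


M(KCl) = 1×39.1 + 1×35.45 = 74.55 g/mol
Mass of K = 1 × 39.1 = 39.10 g/mol
% K = 39.10/74.55 × 100 = 52.45%

52.45%


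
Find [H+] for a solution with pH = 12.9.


[H+] = 10^(-pH) = 10^(-12.9)
= 1.26×10^-13 M

1.26×10^-13 M


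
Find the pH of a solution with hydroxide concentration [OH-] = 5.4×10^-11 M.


pOH = -log10([OH-]) = -log10(5.4×10^-11)
= 11 - log10(5.4) = 10.27
pH = 14 - pOH = 14 - 10.27 = 3.73

3.73


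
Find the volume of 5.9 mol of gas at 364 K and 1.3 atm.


PV = nRT  (R = 0.08206 L·atm/(mol·K))
V = nRT/P = 5.9×0.08206×364/1.3
= 135.563 L

135.563 L


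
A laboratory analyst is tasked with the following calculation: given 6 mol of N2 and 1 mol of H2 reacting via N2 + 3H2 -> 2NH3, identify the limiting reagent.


Mole ratio available / coefficient:
  N2: 6/1 = 6.000
  H2: 1/3 = 0.333
Smaller ratio is limiting.

H2


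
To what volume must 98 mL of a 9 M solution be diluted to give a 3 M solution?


C1V1 = C2V2
9 × 98 = 3 × V2
V2 = 882/3 = 294.0 mL

294.0 mL


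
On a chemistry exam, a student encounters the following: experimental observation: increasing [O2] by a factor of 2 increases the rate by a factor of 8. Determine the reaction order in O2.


rate ∝ [O2]^n
2^n = 8 → n = 3
Order in O2: 3

3


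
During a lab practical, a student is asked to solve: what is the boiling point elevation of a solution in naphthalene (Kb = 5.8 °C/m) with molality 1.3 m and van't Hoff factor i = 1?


ΔTb = Kb × m × i
= 5.8 × 1.3 × 1
= 7.54 °C

7.54 °C


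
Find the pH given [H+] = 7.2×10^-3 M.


pH = -log10([H+]) = -log10(7.2×10^-3)
= 3 - log10(7.2)
= 3 - 0.86
= 2.14

2.14


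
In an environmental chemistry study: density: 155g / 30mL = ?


ρ = mass/volume
= 155/30
= 5.167 g/mL

5.167 g/mL


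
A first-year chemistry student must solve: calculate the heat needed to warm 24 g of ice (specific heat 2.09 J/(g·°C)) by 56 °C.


q = mcΔT = 24 × 2.09 × 56
= 2808.96 J

2808.96 J


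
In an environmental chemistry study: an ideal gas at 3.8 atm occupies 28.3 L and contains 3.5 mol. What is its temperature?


PV = nRT  (R = 0.08206 L·atm/(mol·K))
T = PV/(nR) = 3.8×28.3/(3.5×0.08206)
= 107.54/0.287210
= 374.43 K

374.43 K


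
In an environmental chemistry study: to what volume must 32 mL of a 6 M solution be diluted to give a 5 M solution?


C1V1 = C2V2
6 × 32 = 5 × V2
V2 = 192/5 = 38.4 mL

38.4 mL


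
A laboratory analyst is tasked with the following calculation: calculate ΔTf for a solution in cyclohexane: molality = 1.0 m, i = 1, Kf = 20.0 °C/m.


ΔTf = Kf × m × i
= 20.0 × 1.0 × 1
= 20.0 °C

20.0 °C


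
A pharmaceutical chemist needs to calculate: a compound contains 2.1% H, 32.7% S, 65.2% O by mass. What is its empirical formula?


Assume 100 g sample. Moles of each element:
  H: 2.1/1.008 = 2.083 mol
  S: 32.7/32.07 = 1.02 mol
  O: 65.2/16.0 = 4.075 mol
Divide by smallest (1.02):
  H: 2.083/1.02 = 2.04
  S: 1.02/1.02 = 1.0
  O: 4.075/1.02 = 4.0
Empirical formula: H2SO4

H2SO4


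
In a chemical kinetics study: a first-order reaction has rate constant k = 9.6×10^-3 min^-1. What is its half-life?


t½ = ln2/k = 0.693147/(9.6×10^-3 min^-1)
= 72.20 min

72.20 min


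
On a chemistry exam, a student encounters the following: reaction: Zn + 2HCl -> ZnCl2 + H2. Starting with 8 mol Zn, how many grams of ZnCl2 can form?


Mole ratio ZnCl2:Zn = 1:1
n(ZnCl2) = 8 × 1/1 = 8.000 mol
mass = 8.000 × 136.28 = 1090.24 g

1090.24 g


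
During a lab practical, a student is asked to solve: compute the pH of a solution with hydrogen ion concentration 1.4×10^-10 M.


pH = -log10([H+]) = -log10(1.4×10^-10)
= 10 - log10(1.4)
= 10 - 0.15
= 9.85

9.85


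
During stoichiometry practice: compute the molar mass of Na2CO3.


M(Na2CO3) = 2×22.99 + 1×12.01 + 3×16.0
= 45.98 + 12.01 + 48.0
= 105.99 g/mol

105.99 g/mol


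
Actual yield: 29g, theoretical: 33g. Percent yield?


% yield = actual/theoretical × 100
= 29/33 × 100
= 87.88%

87.88%


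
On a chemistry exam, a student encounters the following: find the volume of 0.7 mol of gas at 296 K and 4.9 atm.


PV = nRT  (R = 0.08206 L·atm/(mol·K))
V = nRT/P = 0.7×0.08206×296/4.9
= 3.47 L

3.47 L


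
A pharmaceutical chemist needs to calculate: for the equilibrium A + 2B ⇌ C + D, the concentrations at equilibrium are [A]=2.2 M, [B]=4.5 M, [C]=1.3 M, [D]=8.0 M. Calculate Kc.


Kc = [C][D]/([A][B]^2)
= (1.3^1 × 8.0^1)/(2.2^1 × 4.5^2)
= 10.4/44.55
= 0.2334

0.2334


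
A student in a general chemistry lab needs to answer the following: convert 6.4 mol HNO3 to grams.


M(HNO3) = 63.02 g/mol
mass = n × M = 6.4 × 63.02 = 403.33 g

403.33 g


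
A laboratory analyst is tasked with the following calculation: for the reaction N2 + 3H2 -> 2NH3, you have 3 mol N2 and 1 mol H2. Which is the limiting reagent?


Mole ratio available / coefficient:
  N2: 3/1 = 3.000
  H2: 1/3 = 0.333
Smaller ratio is limiting.

H2


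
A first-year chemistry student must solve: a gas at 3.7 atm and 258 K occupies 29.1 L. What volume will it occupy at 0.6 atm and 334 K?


P1V1/T1 = P2V2/T2
V2 = P1V1T2/(T1P2)
= 3.7×29.1×334/(258×0.6)
= 232.311 L

232.311 L


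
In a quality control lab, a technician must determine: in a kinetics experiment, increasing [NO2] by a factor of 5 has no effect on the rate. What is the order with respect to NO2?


rate ∝ [NO2]^n
rate ∝ [NO2]^0
Order in NO2: 0

0


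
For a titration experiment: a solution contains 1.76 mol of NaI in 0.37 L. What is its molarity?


M = n/V = 1.76/0.37 = 4.757 mol/L

4.757 M


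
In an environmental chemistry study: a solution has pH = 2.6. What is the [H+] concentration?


[H+] = 10^(-pH) = 10^(-2.6)
= 2.51×10^-3 M

2.51×10^-3 M


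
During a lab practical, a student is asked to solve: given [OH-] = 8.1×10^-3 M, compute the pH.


pOH = -log10([OH-]) = -log10(8.1×10^-3)
= 3 - log10(8.1) = 2.09
pH = 14 - pOH = 14 - 2.09 = 11.91

11.91


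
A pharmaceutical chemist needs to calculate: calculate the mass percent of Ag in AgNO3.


M(AgNO3) = 1×107.87 + 1×14.01 + 3×16.0 = 169.88 g/mol
Mass of Ag = 1 × 107.87 = 107.87 g/mol
% Ag = 107.87/169.88 × 100 = 63.50%

63.50%


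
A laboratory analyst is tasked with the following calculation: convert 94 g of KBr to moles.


M(KBr) = 119.0 g/mol
n = mass/M = 94/119.0 = 0.7899 mol

0.7899 mol


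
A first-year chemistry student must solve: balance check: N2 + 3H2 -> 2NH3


Equation: N2 + 3H2 -> 2NH3
Check atoms: H: 6=6, N: 2=2
Balanced

Yes, balanced


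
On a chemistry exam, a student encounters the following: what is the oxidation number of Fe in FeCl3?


x + 3(-1) = 0, so x = +3
Oxidation number: +3

+3


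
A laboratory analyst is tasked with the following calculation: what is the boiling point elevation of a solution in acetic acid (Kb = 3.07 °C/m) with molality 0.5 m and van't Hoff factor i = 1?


ΔTb = Kb × m × i
= 3.07 × 0.5 × 1
= 1.535 °C

1.535 °C


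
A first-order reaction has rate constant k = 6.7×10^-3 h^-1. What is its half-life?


t½ = ln2/k = 0.693147/(6.7×10^-3 h^-1)
= 103.5 h

103.5 h


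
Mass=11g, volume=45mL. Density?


ρ = mass/volume
= 11/45
= 0.244 g/mL

0.244 g/mL


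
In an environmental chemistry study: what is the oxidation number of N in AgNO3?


(+1) + x + 3(-2) = 0, so x = +5
Oxidation number: +5

+5


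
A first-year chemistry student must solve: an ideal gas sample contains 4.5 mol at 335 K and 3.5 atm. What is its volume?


PV = nRT  (R = 0.08206 L·atm/(mol·K))
V = nRT/P = 4.5×0.08206×335/3.5
= 35.344 L

35.344 L


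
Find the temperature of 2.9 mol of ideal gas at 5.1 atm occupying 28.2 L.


PV = nRT  (R = 0.08206 L·atm/(mol·K))
T = PV/(nR) = 5.1×28.2/(2.9×0.08206)
= 143.82/0.237974
= 604.35 K

604.35 K


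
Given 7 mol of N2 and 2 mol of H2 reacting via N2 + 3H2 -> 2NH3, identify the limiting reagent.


Mole ratio available / coefficient:
  N2: 7/1 = 7.000
  H2: 2/3 = 0.667
Smaller ratio is limiting.

H2


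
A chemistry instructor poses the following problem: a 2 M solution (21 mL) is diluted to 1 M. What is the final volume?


C1V1 = C2V2
2 × 21 = 1 × V2
V2 = 42/1 = 42.0 mL

42.0 mL


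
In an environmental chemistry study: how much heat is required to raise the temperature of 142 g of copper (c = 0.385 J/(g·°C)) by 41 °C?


q = mcΔT = 142 × 0.385 × 41
= 2241.47 J

2241.47 J
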